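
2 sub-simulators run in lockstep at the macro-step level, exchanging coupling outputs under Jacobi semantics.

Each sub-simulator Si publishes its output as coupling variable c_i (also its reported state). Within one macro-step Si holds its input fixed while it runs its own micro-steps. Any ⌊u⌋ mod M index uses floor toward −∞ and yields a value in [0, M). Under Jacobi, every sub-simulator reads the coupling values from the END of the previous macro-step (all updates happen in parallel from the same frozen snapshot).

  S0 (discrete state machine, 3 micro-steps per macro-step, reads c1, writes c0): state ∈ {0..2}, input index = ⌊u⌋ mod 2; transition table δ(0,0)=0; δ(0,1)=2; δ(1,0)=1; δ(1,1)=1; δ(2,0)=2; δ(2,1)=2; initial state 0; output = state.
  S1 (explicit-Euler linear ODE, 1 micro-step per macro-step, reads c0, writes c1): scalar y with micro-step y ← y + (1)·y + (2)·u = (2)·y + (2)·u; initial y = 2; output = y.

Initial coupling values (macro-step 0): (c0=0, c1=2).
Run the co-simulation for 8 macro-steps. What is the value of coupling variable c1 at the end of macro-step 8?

c1 at macro-step 8 = 512

macro 1: S0 reads c1=2 → after 3×micro: 0; S1 reads c0=0 → after 1×micro: 4 ⇒ (c0=0, c1=4)
macro 2: S0 reads c1=4 → after 3×micro: 0; S1 reads c0=0 → after 1×micro: 8 ⇒ (c0=0, c1=8)
macro 3: S0 reads c1=8 → after 3×micro: 0; S1 reads c0=0 → after 1×micro: 16 ⇒ (c0=0, c1=16)
macro 4: S0 reads c1=16 → after 3×micro: 0; S1 reads c0=0 → after 1×micro: 32 ⇒ (c0=0, c1=32)
macro 5: S0 reads c1=32 → after 3×micro: 0; S1 reads c0=0 → after 1×micro: 64 ⇒ (c0=0, c1=64)
macro 6: S0 reads c1=64 → after 3×micro: 0; S1 reads c0=0 → after 1×micro: 128 ⇒ (c0=0, c1=128)
macro 7: S0 reads c1=128 → after 3×micro: 0; S1 reads c0=0 → after 1×micro: 256 ⇒ (c0=0, c1=256)
macro 8: S0 reads c1=256 → after 3×micro: 0; S1 reads c0=0 → after 1×micro: 512 ⇒ (c0=0, c1=512)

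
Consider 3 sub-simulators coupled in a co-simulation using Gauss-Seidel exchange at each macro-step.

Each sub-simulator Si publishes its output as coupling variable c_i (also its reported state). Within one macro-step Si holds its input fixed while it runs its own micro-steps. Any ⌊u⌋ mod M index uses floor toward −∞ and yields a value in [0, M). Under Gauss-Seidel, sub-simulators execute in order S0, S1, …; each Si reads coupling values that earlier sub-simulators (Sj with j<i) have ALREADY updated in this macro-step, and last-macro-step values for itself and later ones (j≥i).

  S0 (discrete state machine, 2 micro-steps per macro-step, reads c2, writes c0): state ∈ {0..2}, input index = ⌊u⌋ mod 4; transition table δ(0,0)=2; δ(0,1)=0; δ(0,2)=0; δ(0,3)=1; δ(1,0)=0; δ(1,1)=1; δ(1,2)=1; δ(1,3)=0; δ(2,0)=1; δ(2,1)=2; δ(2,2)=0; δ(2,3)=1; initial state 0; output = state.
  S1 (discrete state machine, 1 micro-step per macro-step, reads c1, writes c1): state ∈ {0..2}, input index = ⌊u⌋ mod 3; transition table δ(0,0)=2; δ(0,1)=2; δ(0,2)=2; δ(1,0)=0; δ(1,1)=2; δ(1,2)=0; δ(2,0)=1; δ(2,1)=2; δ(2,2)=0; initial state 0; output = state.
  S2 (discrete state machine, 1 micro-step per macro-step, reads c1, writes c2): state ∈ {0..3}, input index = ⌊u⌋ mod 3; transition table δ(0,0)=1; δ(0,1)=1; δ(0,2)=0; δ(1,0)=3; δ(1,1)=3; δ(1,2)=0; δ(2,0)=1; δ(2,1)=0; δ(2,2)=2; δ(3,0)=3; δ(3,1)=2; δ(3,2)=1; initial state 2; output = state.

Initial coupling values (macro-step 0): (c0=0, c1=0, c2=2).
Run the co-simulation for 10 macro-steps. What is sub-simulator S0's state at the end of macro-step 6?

macro 1: S0 reads c2=2 → after 2×micro: 0; S1 reads c1=0 → after 1×micro: 2; S2 reads c1=2 → after 1×micro: 2 ⇒ (c0=0, c1=2, c2=2)
macro 2: S0 reads c2=2 → after 2×micro: 0; S1 reads c1=2 → after 1×micro: 0; S2 reads c1=0 → after 1×micro: 1 ⇒ (c0=0, c1=0, c2=1)
macro 3: S0 reads c2=1 → after 2×micro: 0; S1 reads c1=0 → after 1×micro: 2; S2 reads c1=2 → after 1×micro: 0 ⇒ (c0=0, c1=2, c2=0)
macro 4: S0 reads c2=0 → after 2×micro: 1; S1 reads c1=2 → after 1×micro: 0; S2 reads c1=0 → after 1×micro: 1 ⇒ (c0=1, c1=0, c2=1)
macro 5: S0 reads c2=1 → after 2×micro: 1; S1 reads c1=0 → after 1×micro: 2; S2 reads c1=2 → after 1×micro: 0 ⇒ (c0=1, c1=2, c2=0)
macro 6: S0 reads c2=0 → after 2×micro: 2; S1 reads c1=2 → after 1×micro: 0; S2 reads c1=0 → after 1×micro: 1 ⇒ (c0=2, c1=0, c2=1)
macro 7: S0 reads c2=1 → after 2×micro: 2; S1 reads c1=0 → after 1×micro: 2; S2 reads c1=2 → after 1×micro: 0 ⇒ (c0=2, c1=2, c2=0)
macro 8: S0 reads c2=0 → after 2×micro: 0; S1 reads c1=2 → after 1×micro: 0; S2 reads c1=0 → after 1×micro: 1 ⇒ (c0=0, c1=0, c2=1)
macro 9: S0 reads c2=1 → after 2×micro: 0; S1 reads c1=0 → after 1×micro: 2; S2 reads c1=2 → after 1×micro: 0 ⇒ (c0=0, c1=2, c2=0)
macro 10: S0 reads c2=0 → after 2×micro: 1; S1 reads c1=2 → after 1×micro: 0; S2 reads c1=0 → after 1×micro: 1 ⇒ (c0=1, c1=0, c2=1)

S0 state at macro-step 6 = 2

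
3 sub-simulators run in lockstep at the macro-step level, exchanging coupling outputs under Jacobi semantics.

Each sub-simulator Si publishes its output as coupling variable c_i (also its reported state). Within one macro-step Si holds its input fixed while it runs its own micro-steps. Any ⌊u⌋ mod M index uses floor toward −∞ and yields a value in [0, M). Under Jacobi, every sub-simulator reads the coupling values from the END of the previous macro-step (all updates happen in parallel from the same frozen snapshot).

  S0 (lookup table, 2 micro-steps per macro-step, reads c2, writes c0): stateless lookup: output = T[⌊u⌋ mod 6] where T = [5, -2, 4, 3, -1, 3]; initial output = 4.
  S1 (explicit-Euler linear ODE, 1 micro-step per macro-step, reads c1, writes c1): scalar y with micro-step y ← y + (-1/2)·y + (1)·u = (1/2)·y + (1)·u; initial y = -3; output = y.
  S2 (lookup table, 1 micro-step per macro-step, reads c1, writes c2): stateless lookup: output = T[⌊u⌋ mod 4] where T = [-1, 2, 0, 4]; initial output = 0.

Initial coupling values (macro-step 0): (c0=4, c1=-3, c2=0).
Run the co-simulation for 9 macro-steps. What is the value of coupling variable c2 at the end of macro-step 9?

macro 1: S0 reads c2=0 → after 2×micro: 5; S1 reads c1=-3 → after 1×micro: -9/2; S2 reads c1=-3 → after 1×micro: 2 ⇒ (c0=5, c1=-9/2, c2=2)
macro 2: S0 reads c2=2 → after 2×micro: 4; S1 reads c1=-9/2 → after 1×micro: -27/4; S2 reads c1=-9/2 → after 1×micro: 4 ⇒ (c0=4, c1=-27/4, c2=4)
macro 3: S0 reads c2=4 → after 2×micro: -1; S1 reads c1=-27/4 → after 1×micro: -81/8; S2 reads c1=-27/4 → after 1×micro: 2 ⇒ (c0=-1, c1=-81/8, c2=2)
macro 4: S0 reads c2=2 → after 2×micro: 4; S1 reads c1=-81/8 → after 1×micro: -243/16; S2 reads c1=-81/8 → after 1×micro: 2 ⇒ (c0=4, c1=-243/16, c2=2)
macro 5: S0 reads c2=2 → after 2×micro: 4; S1 reads c1=-243/16 → after 1×micro: -729/32; S2 reads c1=-243/16 → after 1×micro: -1 ⇒ (c0=4, c1=-729/32, c2=-1)
macro 6: S0 reads c2=-1 → after 2×micro: 3; S1 reads c1=-729/32 → after 1×micro: -2187/64; S2 reads c1=-729/32 → after 1×micro: 2 ⇒ (c0=3, c1=-2187/64, c2=2)
macro 7: S0 reads c2=2 → after 2×micro: 4; S1 reads c1=-2187/64 → after 1×micro: -6561/128; S2 reads c1=-2187/64 → after 1×micro: 2 ⇒ (c0=4, c1=-6561/128, c2=2)
macro 8: S0 reads c2=2 → after 2×micro: 4; S1 reads c1=-6561/128 → after 1×micro: -19683/256; S2 reads c1=-6561/128 → after 1×micro: -1 ⇒ (c0=4, c1=-19683/256, c2=-1)
macro 9: S0 reads c2=-1 → after 2×micro: 3; S1 reads c1=-19683/256 → after 1×micro: -59049/512; S2 reads c1=-19683/256 → after 1×micro: 4 ⇒ (c0=3, c1=-59049/512, c2=4)

c2 at macro-step 9 = 4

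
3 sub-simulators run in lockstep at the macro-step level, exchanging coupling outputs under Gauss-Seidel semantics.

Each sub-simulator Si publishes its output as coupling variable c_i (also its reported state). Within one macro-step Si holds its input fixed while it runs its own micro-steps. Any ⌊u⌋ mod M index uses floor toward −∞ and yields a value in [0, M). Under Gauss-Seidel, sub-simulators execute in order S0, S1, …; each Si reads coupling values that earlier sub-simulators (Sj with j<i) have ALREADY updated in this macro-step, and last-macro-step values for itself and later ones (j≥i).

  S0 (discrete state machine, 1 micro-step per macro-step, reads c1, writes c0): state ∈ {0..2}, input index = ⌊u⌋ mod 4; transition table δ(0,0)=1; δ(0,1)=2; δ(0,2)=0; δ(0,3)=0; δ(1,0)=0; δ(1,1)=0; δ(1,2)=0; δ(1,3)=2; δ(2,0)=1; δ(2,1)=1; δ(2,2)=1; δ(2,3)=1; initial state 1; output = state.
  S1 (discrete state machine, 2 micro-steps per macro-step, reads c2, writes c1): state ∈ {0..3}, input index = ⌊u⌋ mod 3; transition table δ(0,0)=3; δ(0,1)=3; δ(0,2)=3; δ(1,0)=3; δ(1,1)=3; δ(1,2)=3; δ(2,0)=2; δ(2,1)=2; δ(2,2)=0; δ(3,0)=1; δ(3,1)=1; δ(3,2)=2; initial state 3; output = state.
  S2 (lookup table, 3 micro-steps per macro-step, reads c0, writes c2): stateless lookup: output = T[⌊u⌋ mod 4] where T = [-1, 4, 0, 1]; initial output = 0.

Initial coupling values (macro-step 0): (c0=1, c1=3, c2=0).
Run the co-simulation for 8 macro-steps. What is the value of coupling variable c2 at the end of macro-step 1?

macro 1: S0 reads c1=3 → after 1×micro: 2; S1 reads c2=0 → after 2×micro: 3; S2 reads c0=2 → after 3×micro: 0 ⇒ (c0=2, c1=3, c2=0)
macro 2: S0 reads c1=3 → after 1×micro: 1; S1 reads c2=0 → after 2×micro: 3; S2 reads c0=1 → after 3×micro: 4 ⇒ (c0=1, c1=3, c2=4)
macro 3: S0 reads c1=3 → after 1×micro: 2; S1 reads c2=4 → after 2×micro: 3; S2 reads c0=2 → after 3×micro: 0 ⇒ (c0=2, c1=3, c2=0)
macro 4: S0 reads c1=3 → after 1×micro: 1; S1 reads c2=0 → after 2×micro: 3; S2 reads c0=1 → after 3×micro: 4 ⇒ (c0=1, c1=3, c2=4)
macro 5: S0 reads c1=3 → after 1×micro: 2; S1 reads c2=4 → after 2×micro: 3; S2 reads c0=2 → after 3×micro: 0 ⇒ (c0=2, c1=3, c2=0)
macro 6: S0 reads c1=3 → after 1×micro: 1; S1 reads c2=0 → after 2×micro: 3; S2 reads c0=1 → after 3×micro: 4 ⇒ (c0=1, c1=3, c2=4)
macro 7: S0 reads c1=3 → after 1×micro: 2; S1 reads c2=4 → after 2×micro: 3; S2 reads c0=2 → after 3×micro: 0 ⇒ (c0=2, c1=3, c2=0)
macro 8: S0 reads c1=3 → after 1×micro: 1; S1 reads c2=0 → after 2×micro: 3; S2 reads c0=1 → after 3×micro: 4 ⇒ (c0=1, c1=3, c2=4)

c2 at macro-step 1 = 0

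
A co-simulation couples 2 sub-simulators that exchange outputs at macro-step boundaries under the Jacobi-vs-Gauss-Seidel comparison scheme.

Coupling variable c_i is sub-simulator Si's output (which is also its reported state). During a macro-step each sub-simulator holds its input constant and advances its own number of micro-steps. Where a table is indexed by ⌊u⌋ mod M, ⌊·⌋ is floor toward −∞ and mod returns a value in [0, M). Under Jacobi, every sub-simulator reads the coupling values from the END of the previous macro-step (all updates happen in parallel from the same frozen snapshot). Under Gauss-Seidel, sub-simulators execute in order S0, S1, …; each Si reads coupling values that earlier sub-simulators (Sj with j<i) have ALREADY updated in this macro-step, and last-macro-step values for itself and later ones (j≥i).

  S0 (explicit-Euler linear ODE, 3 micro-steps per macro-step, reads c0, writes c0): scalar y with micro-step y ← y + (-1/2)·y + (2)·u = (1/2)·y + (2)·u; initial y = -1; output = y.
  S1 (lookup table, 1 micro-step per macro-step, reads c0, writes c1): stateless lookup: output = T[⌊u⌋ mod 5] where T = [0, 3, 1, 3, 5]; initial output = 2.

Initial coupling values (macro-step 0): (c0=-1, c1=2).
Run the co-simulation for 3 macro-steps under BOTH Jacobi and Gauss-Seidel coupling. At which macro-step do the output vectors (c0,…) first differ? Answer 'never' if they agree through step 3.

first divergence at macro-step: 1

[Jacobi] macro 1: S0 reads c0=-1 → after 3×micro: -29/8; S1 reads c0=-1 → after 1×micro: 5 ⇒ (c0=-29/8, c1=5)
[Jacobi] macro 2: S0 reads c0=-29/8 → after 3×micro: -841/64; S1 reads c0=-29/8 → after 1×micro: 3 ⇒ (c0=-841/64, c1=3)
[Jacobi] macro 3: S0 reads c0=-841/64 → after 3×micro: -24389/512; S1 reads c0=-841/64 → after 1×micro: 3 ⇒ (c0=-24389/512, c1=3)
[Gauss-Seidel] macro 1: S0 reads c0=-1 → after 3×micro: -29/8; S1 reads c0=-29/8 → after 1×micro: 3 ⇒ (c0=-29/8, c1=3)
[Gauss-Seidel] macro 2: S0 reads c0=-29/8 → after 3×micro: -841/64; S1 reads c0=-841/64 → after 1×micro: 3 ⇒ (c0=-841/64, c1=3)
[Gauss-Seidel] macro 3: S0 reads c0=-841/64 → after 3×micro: -24389/512; S1 reads c0=-24389/512 → after 1×micro: 1 ⇒ (c0=-24389/512, c1=1)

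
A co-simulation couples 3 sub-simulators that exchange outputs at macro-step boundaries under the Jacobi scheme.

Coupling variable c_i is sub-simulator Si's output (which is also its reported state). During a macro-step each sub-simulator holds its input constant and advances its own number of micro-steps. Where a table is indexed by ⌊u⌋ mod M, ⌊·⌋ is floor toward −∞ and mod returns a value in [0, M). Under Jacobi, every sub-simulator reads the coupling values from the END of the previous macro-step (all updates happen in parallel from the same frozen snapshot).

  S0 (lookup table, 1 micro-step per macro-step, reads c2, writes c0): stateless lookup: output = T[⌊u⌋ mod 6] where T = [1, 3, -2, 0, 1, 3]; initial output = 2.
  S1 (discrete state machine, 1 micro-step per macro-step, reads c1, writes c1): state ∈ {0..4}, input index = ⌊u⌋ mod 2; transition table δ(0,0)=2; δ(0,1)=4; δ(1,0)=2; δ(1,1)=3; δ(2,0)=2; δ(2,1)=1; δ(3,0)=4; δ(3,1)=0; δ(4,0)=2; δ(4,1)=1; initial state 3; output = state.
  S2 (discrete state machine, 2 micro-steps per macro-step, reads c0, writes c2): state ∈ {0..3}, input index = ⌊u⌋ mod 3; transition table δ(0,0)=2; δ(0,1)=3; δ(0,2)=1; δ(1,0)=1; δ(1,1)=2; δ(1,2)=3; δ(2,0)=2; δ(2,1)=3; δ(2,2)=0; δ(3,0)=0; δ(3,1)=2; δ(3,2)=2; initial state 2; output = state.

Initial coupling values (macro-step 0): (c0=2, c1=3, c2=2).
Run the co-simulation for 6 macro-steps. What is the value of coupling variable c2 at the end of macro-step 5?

c2 at macro-step 5 = 2

macro 1: S0 reads c2=2 → after 1×micro: -2; S1 reads c1=3 → after 1×micro: 0; S2 reads c0=2 → after 2×micro: 1 ⇒ (c0=-2, c1=0, c2=1)
macro 2: S0 reads c2=1 → after 1×micro: 3; S1 reads c1=0 → after 1×micro: 2; S2 reads c0=-2 → after 2×micro: 3 ⇒ (c0=3, c1=2, c2=3)
macro 3: S0 reads c2=3 → after 1×micro: 0; S1 reads c1=2 → after 1×micro: 2; S2 reads c0=3 → after 2×micro: 2 ⇒ (c0=0, c1=2, c2=2)
macro 4: S0 reads c2=2 → after 1×micro: -2; S1 reads c1=2 → after 1×micro: 2; S2 reads c0=0 → after 2×micro: 2 ⇒ (c0=-2, c1=2, c2=2)
macro 5: S0 reads c2=2 → after 1×micro: -2; S1 reads c1=2 → after 1×micro: 2; S2 reads c0=-2 → after 2×micro: 2 ⇒ (c0=-2, c1=2, c2=2)
macro 6: S0 reads c2=2 → after 1×micro: -2; S1 reads c1=2 → after 1×micro: 2; S2 reads c0=-2 → after 2×micro: 2 ⇒ (c0=-2, c1=2, c2=2)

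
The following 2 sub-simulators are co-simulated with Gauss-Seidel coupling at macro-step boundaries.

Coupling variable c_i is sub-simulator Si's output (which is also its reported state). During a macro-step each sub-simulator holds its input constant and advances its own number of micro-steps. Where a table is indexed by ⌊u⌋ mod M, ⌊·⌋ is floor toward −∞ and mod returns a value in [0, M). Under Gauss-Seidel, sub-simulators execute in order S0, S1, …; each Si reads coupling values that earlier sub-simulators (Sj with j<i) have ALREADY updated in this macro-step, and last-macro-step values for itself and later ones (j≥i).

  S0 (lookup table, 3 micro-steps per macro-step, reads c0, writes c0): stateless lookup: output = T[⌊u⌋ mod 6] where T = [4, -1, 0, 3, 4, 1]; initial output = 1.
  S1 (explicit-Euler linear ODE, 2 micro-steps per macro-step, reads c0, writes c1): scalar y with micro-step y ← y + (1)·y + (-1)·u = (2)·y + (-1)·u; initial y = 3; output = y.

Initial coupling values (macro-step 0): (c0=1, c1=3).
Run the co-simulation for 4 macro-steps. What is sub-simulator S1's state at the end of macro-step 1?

S1 state at macro-step 1 = 15

macro 1: S0 reads c0=1 → after 3×micro: -1; S1 reads c0=-1 → after 2×micro: 15 ⇒ (c0=-1, c1=15)
macro 2: S0 reads c0=-1 → after 3×micro: 1; S1 reads c0=1 → after 2×micro: 57 ⇒ (c0=1, c1=57)
macro 3: S0 reads c0=1 → after 3×micro: -1; S1 reads c0=-1 → after 2×micro: 231 ⇒ (c0=-1, c1=231)
macro 4: S0 reads c0=-1 → after 3×micro: 1; S1 reads c0=1 → after 2×micro: 921 ⇒ (c0=1, c1=921)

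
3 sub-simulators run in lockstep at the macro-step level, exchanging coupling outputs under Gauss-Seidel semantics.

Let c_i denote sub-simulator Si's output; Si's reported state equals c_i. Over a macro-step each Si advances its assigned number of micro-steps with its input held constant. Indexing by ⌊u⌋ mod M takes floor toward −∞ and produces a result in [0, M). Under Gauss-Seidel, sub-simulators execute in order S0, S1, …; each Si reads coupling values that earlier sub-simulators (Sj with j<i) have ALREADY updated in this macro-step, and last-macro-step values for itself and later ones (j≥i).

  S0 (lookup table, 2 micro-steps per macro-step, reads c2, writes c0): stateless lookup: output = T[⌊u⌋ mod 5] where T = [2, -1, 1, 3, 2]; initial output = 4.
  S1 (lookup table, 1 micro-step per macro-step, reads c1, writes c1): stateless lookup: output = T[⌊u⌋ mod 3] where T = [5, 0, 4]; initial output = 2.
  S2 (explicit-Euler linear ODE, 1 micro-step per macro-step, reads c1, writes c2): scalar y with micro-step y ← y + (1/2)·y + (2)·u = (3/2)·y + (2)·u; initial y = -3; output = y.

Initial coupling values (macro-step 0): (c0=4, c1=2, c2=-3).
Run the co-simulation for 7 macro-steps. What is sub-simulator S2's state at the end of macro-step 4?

S2 state at macro-step 4 = 557/16

macro 1: S0 reads c2=-3 → after 2×micro: 1; S1 reads c1=2 → after 1×micro: 4; S2 reads c1=4 → after 1×micro: 7/2 ⇒ (c0=1, c1=4, c2=7/2)
macro 2: S0 reads c2=7/2 → after 2×micro: 3; S1 reads c1=4 → after 1×micro: 0; S2 reads c1=0 → after 1×micro: 21/4 ⇒ (c0=3, c1=0, c2=21/4)
macro 3: S0 reads c2=21/4 → after 2×micro: 2; S1 reads c1=0 → after 1×micro: 5; S2 reads c1=5 → after 1×micro: 143/8 ⇒ (c0=2, c1=5, c2=143/8)
macro 4: S0 reads c2=143/8 → after 2×micro: 1; S1 reads c1=5 → after 1×micro: 4; S2 reads c1=4 → after 1×micro: 557/16 ⇒ (c0=1, c1=4, c2=557/16)
macro 5: S0 reads c2=557/16 → after 2×micro: 2; S1 reads c1=4 → after 1×micro: 0; S2 reads c1=0 → after 1×micro: 1671/32 ⇒ (c0=2, c1=0, c2=1671/32)
macro 6: S0 reads c2=1671/32 → after 2×micro: 1; S1 reads c1=0 → after 1×micro: 5; S2 reads c1=5 → after 1×micro: 5653/64 ⇒ (c0=1, c1=5, c2=5653/64)
macro 7: S0 reads c2=5653/64 → after 2×micro: 3; S1 reads c1=5 → after 1×micro: 4; S2 reads c1=4 → after 1×micro: 17983/128 ⇒ (c0=3, c1=4, c2=17983/128)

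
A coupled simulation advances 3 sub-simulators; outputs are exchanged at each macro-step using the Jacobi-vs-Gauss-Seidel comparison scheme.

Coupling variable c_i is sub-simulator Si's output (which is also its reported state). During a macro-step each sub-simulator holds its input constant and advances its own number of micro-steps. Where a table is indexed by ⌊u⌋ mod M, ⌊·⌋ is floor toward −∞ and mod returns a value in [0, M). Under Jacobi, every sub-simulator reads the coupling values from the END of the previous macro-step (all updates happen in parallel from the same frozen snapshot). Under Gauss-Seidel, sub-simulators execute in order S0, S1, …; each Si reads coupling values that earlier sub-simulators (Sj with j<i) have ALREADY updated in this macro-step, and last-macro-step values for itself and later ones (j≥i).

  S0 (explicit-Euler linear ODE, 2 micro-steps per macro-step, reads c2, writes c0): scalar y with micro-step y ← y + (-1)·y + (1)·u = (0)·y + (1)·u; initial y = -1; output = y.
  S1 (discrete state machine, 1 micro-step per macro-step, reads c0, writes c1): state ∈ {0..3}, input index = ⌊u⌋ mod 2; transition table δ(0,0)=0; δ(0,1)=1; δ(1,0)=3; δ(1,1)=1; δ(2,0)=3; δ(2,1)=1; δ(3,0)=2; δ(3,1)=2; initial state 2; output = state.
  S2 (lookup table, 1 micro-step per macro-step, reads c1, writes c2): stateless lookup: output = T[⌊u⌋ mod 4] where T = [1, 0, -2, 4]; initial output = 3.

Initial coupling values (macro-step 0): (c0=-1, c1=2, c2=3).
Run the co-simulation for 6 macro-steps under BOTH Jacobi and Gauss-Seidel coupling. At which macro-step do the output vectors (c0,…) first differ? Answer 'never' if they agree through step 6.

[Jacobi] macro 1: S0 reads c2=3 → after 2×micro: 3; S1 reads c0=-1 → after 1×micro: 1; S2 reads c1=2 → after 1×micro: -2 ⇒ (c0=3, c1=1, c2=-2)
[Jacobi] macro 2: S0 reads c2=-2 → after 2×micro: -2; S1 reads c0=3 → after 1×micro: 1; S2 reads c1=1 → after 1×micro: 0 ⇒ (c0=-2, c1=1, c2=0)
[Jacobi] macro 3: S0 reads c2=0 → after 2×micro: 0; S1 reads c0=-2 → after 1×micro: 3; S2 reads c1=1 → after 1×micro: 0 ⇒ (c0=0, c1=3, c2=0)
[Jacobi] macro 4: S0 reads c2=0 → after 2×micro: 0; S1 reads c0=0 → after 1×micro: 2; S2 reads c1=3 → after 1×micro: 4 ⇒ (c0=0, c1=2, c2=4)
[Jacobi] macro 5: S0 reads c2=4 → after 2×micro: 4; S1 reads c0=0 → after 1×micro: 3; S2 reads c1=2 → after 1×micro: -2 ⇒ (c0=4, c1=3, c2=-2)
[Jacobi] macro 6: S0 reads c2=-2 → after 2×micro: -2; S1 reads c0=4 → after 1×micro: 2; S2 reads c1=3 → after 1×micro: 4 ⇒ (c0=-2, c1=2, c2=4)
[Gauss-Seidel] macro 1: S0 reads c2=3 → after 2×micro: 3; S1 reads c0=3 → after 1×micro: 1; S2 reads c1=1 → after 1×micro: 0 ⇒ (c0=3, c1=1, c2=0)
[Gauss-Seidel] macro 2: S0 reads c2=0 → after 2×micro: 0; S1 reads c0=0 → after 1×micro: 3; S2 reads c1=3 → after 1×micro: 4 ⇒ (c0=0, c1=3, c2=4)
[Gauss-Seidel] macro 3: S0 reads c2=4 → after 2×micro: 4; S1 reads c0=4 → after 1×micro: 2; S2 reads c1=2 → after 1×micro: -2 ⇒ (c0=4, c1=2, c2=-2)
[Gauss-Seidel] macro 4: S0 reads c2=-2 → after 2×micro: -2; S1 reads c0=-2 → after 1×micro: 3; S2 reads c1=3 → after 1×micro: 4 ⇒ (c0=-2, c1=3, c2=4)
[Gauss-Seidel] macro 5: S0 reads c2=4 → after 2×micro: 4; S1 reads c0=4 → after 1×micro: 2; S2 reads c1=2 → after 1×micro: -2 ⇒ (c0=4, c1=2, c2=-2)
[Gauss-Seidel] macro 6: S0 reads c2=-2 → after 2×micro: -2; S1 reads c0=-2 → after 1×micro: 3; S2 reads c1=3 → after 1×micro: 4 ⇒ (c0=-2, c1=3, c2=4)

first divergence at macro-step: 1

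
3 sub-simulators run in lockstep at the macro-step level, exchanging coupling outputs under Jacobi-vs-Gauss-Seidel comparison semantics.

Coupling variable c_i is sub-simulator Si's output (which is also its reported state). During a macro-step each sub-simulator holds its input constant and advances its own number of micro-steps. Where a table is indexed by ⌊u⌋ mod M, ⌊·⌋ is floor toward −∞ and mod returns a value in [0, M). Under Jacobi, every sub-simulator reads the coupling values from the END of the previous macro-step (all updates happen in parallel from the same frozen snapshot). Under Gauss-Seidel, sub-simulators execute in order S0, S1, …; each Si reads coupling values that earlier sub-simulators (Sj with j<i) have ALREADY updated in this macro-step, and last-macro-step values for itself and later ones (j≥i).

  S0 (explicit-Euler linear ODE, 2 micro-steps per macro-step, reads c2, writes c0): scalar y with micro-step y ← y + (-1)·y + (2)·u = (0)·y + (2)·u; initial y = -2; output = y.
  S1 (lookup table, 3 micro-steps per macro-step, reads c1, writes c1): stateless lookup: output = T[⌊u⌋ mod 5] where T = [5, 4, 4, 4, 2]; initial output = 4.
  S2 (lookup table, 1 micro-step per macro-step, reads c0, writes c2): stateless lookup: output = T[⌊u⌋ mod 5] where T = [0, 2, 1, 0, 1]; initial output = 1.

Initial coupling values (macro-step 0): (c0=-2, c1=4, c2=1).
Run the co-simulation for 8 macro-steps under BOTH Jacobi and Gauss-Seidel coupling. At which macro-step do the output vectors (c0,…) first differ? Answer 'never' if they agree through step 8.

first divergence at macro-step: 1

[Jacobi] macro 1: S0 reads c2=1 → after 2×micro: 2; S1 reads c1=4 → after 3×micro: 2; S2 reads c0=-2 → after 1×micro: 0 ⇒ (c0=2, c1=2, c2=0)
[Jacobi] macro 2: S0 reads c2=0 → after 2×micro: 0; S1 reads c1=2 → after 3×micro: 4; S2 reads c0=2 → after 1×micro: 1 ⇒ (c0=0, c1=4, c2=1)
[Jacobi] macro 3: S0 reads c2=1 → after 2×micro: 2; S1 reads c1=4 → after 3×micro: 2; S2 reads c0=0 → after 1×micro: 0 ⇒ (c0=2, c1=2, c2=0)
[Jacobi] macro 4: S0 reads c2=0 → after 2×micro: 0; S1 reads c1=2 → after 3×micro: 4; S2 reads c0=2 → after 1×micro: 1 ⇒ (c0=0, c1=4, c2=1)
[Jacobi] macro 5: S0 reads c2=1 → after 2×micro: 2; S1 reads c1=4 → after 3×micro: 2; S2 reads c0=0 → after 1×micro: 0 ⇒ (c0=2, c1=2, c2=0)
[Jacobi] macro 6: S0 reads c2=0 → after 2×micro: 0; S1 reads c1=2 → after 3×micro: 4; S2 reads c0=2 → after 1×micro: 1 ⇒ (c0=0, c1=4, c2=1)
[Jacobi] macro 7: S0 reads c2=1 → after 2×micro: 2; S1 reads c1=4 → after 3×micro: 2; S2 reads c0=0 → after 1×micro: 0 ⇒ (c0=2, c1=2, c2=0)
[Jacobi] macro 8: S0 reads c2=0 → after 2×micro: 0; S1 reads c1=2 → after 3×micro: 4; S2 reads c0=2 → after 1×micro: 1 ⇒ (c0=0, c1=4, c2=1)
[Gauss-Seidel] macro 1: S0 reads c2=1 → after 2×micro: 2; S1 reads c1=4 → after 3×micro: 2; S2 reads c0=2 → after 1×micro: 1 ⇒ (c0=2, c1=2, c2=1)
[Gauss-Seidel] macro 2: S0 reads c2=1 → after 2×micro: 2; S1 reads c1=2 → after 3×micro: 4; S2 reads c0=2 → after 1×micro: 1 ⇒ (c0=2, c1=4, c2=1)
[Gauss-Seidel] macro 3: S0 reads c2=1 → after 2×micro: 2; S1 reads c1=4 → after 3×micro: 2; S2 reads c0=2 → after 1×micro: 1 ⇒ (c0=2, c1=2, c2=1)
[Gauss-Seidel] macro 4: S0 reads c2=1 → after 2×micro: 2; S1 reads c1=2 → after 3×micro: 4; S2 reads c0=2 → after 1×micro: 1 ⇒ (c0=2, c1=4, c2=1)
[Gauss-Seidel] macro 5: S0 reads c2=1 → after 2×micro: 2; S1 reads c1=4 → after 3×micro: 2; S2 reads c0=2 → after 1×micro: 1 ⇒ (c0=2, c1=2, c2=1)
[Gauss-Seidel] macro 6: S0 reads c2=1 → after 2×micro: 2; S1 reads c1=2 → after 3×micro: 4; S2 reads c0=2 → after 1×micro: 1 ⇒ (c0=2, c1=4, c2=1)
[Gauss-Seidel] macro 7: S0 reads c2=1 → after 2×micro: 2; S1 reads c1=4 → after 3×micro: 2; S2 reads c0=2 → after 1×micro: 1 ⇒ (c0=2, c1=2, c2=1)
[Gauss-Seidel] macro 8: S0 reads c2=1 → after 2×micro: 2; S1 reads c1=2 → after 3×micro: 4; S2 reads c0=2 → after 1×micro: 1 ⇒ (c0=2, c1=4, c2=1)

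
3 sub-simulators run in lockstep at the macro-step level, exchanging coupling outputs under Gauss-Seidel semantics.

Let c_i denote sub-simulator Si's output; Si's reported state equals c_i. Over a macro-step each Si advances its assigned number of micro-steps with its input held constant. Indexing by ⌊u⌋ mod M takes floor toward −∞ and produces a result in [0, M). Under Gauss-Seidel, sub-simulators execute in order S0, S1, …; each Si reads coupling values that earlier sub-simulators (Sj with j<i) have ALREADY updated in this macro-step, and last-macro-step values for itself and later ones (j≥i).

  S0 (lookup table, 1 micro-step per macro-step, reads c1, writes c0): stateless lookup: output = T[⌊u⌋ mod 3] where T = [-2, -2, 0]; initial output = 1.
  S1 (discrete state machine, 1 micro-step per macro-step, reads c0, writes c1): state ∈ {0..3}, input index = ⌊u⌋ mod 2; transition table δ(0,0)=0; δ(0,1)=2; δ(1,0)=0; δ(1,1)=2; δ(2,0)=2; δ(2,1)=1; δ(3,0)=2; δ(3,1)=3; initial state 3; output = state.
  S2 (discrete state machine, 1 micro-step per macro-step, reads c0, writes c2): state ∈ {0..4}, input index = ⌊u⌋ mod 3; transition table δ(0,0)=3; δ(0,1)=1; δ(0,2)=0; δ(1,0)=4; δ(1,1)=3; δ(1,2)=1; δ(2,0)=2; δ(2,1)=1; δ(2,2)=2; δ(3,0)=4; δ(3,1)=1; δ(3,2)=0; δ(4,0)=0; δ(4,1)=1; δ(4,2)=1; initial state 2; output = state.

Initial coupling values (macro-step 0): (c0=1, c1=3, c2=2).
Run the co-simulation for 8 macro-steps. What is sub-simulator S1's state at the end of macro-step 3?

macro 1: S0 reads c1=3 → after 1×micro: -2; S1 reads c0=-2 → after 1×micro: 2; S2 reads c0=-2 → after 1×micro: 1 ⇒ (c0=-2, c1=2, c2=1)
macro 2: S0 reads c1=2 → after 1×micro: 0; S1 reads c0=0 → after 1×micro: 2; S2 reads c0=0 → after 1×micro: 4 ⇒ (c0=0, c1=2, c2=4)
macro 3: S0 reads c1=2 → after 1×micro: 0; S1 reads c0=0 → after 1×micro: 2; S2 reads c0=0 → after 1×micro: 0 ⇒ (c0=0, c1=2, c2=0)
macro 4: S0 reads c1=2 → after 1×micro: 0; S1 reads c0=0 → after 1×micro: 2; S2 reads c0=0 → after 1×micro: 3 ⇒ (c0=0, c1=2, c2=3)
macro 5: S0 reads c1=2 → after 1×micro: 0; S1 reads c0=0 → after 1×micro: 2; S2 reads c0=0 → after 1×micro: 4 ⇒ (c0=0, c1=2, c2=4)
macro 6: S0 reads c1=2 → after 1×micro: 0; S1 reads c0=0 → after 1×micro: 2; S2 reads c0=0 → after 1×micro: 0 ⇒ (c0=0, c1=2, c2=0)
macro 7: S0 reads c1=2 → after 1×micro: 0; S1 reads c0=0 → after 1×micro: 2; S2 reads c0=0 → after 1×micro: 3 ⇒ (c0=0, c1=2, c2=3)
macro 8: S0 reads c1=2 → after 1×micro: 0; S1 reads c0=0 → after 1×micro: 2; S2 reads c0=0 → after 1×micro: 4 ⇒ (c0=0, c1=2, c2=4)

S1 state at macro-step 3 = 2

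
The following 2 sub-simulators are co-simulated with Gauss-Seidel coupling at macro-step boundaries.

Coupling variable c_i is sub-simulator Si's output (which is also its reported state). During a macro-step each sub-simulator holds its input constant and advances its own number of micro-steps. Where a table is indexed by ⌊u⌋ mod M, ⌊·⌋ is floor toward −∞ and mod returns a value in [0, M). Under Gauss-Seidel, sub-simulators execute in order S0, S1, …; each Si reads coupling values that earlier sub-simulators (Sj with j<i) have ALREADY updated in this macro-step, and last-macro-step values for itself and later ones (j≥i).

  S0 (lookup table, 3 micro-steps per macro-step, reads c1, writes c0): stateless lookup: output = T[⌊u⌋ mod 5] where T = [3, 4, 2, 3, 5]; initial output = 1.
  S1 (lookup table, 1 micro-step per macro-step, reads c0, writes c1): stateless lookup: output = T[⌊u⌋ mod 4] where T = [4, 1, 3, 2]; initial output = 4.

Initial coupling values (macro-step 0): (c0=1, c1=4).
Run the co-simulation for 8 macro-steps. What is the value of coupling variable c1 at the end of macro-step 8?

c1 at macro-step 8 = 4

macro 1: S0 reads c1=4 → after 3×micro: 5; S1 reads c0=5 → after 1×micro: 1 ⇒ (c0=5, c1=1)
macro 2: S0 reads c1=1 → after 3×micro: 4; S1 reads c0=4 → after 1×micro: 4 ⇒ (c0=4, c1=4)
macro 3: S0 reads c1=4 → after 3×micro: 5; S1 reads c0=5 → after 1×micro: 1 ⇒ (c0=5, c1=1)
macro 4: S0 reads c1=1 → after 3×micro: 4; S1 reads c0=4 → after 1×micro: 4 ⇒ (c0=4, c1=4)
macro 5: S0 reads c1=4 → after 3×micro: 5; S1 reads c0=5 → after 1×micro: 1 ⇒ (c0=5, c1=1)
macro 6: S0 reads c1=1 → after 3×micro: 4; S1 reads c0=4 → after 1×micro: 4 ⇒ (c0=4, c1=4)
macro 7: S0 reads c1=4 → after 3×micro: 5; S1 reads c0=5 → after 1×micro: 1 ⇒ (c0=5, c1=1)
macro 8: S0 reads c1=1 → after 3×micro: 4; S1 reads c0=4 → after 1×micro: 4 ⇒ (c0=4, c1=4)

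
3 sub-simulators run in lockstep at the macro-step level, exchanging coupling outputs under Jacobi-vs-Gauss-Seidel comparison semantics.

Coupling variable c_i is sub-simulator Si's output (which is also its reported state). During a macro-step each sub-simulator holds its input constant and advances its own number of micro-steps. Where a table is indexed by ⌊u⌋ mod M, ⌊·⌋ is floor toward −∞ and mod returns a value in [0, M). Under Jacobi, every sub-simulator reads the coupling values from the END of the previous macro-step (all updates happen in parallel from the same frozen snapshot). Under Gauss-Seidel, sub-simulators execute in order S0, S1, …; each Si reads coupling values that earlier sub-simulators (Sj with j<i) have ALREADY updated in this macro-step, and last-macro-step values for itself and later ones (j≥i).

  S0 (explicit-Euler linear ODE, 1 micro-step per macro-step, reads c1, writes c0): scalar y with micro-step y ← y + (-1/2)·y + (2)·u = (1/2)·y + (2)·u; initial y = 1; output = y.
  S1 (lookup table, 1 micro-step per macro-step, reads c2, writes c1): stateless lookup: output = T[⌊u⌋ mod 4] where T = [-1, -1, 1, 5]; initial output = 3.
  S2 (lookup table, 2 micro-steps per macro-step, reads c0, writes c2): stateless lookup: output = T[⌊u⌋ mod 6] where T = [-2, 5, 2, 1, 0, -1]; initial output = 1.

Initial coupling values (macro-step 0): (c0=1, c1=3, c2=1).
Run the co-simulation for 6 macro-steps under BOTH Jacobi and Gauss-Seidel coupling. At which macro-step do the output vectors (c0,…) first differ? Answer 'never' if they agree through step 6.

[Jacobi] macro 1: S0 reads c1=3 → after 1×micro: 13/2; S1 reads c2=1 → after 1×micro: -1; S2 reads c0=1 → after 2×micro: 5 ⇒ (c0=13/2, c1=-1, c2=5)
[Jacobi] macro 2: S0 reads c1=-1 → after 1×micro: 5/4; S1 reads c2=5 → after 1×micro: -1; S2 reads c0=13/2 → after 2×micro: -2 ⇒ (c0=5/4, c1=-1, c2=-2)
[Jacobi] macro 3: S0 reads c1=-1 → after 1×micro: -11/8; S1 reads c2=-2 → after 1×micro: 1; S2 reads c0=5/4 → after 2×micro: 5 ⇒ (c0=-11/8, c1=1, c2=5)
[Jacobi] macro 4: S0 reads c1=1 → after 1×micro: 21/16; S1 reads c2=5 → after 1×micro: -1; S2 reads c0=-11/8 → after 2×micro: 0 ⇒ (c0=21/16, c1=-1, c2=0)
[Jacobi] macro 5: S0 reads c1=-1 → after 1×micro: -43/32; S1 reads c2=0 → after 1×micro: -1; S2 reads c0=21/16 → after 2×micro: 5 ⇒ (c0=-43/32, c1=-1, c2=5)
[Jacobi] macro 6: S0 reads c1=-1 → after 1×micro: -171/64; S1 reads c2=5 → after 1×micro: -1; S2 reads c0=-43/32 → after 2×micro: 0 ⇒ (c0=-171/64, c1=-1, c2=0)
[Gauss-Seidel] macro 1: S0 reads c1=3 → after 1×micro: 13/2; S1 reads c2=1 → after 1×micro: -1; S2 reads c0=13/2 → after 2×micro: -2 ⇒ (c0=13/2, c1=-1, c2=-2)
[Gauss-Seidel] macro 2: S0 reads c1=-1 → after 1×micro: 5/4; S1 reads c2=-2 → after 1×micro: 1; S2 reads c0=5/4 → after 2×micro: 5 ⇒ (c0=5/4, c1=1, c2=5)
[Gauss-Seidel] macro 3: S0 reads c1=1 → after 1×micro: 21/8; S1 reads c2=5 → after 1×micro: -1; S2 reads c0=21/8 → after 2×micro: 2 ⇒ (c0=21/8, c1=-1, c2=2)
[Gauss-Seidel] macro 4: S0 reads c1=-1 → after 1×micro: -11/16; S1 reads c2=2 → after 1×micro: 1; S2 reads c0=-11/16 → after 2×micro: -1 ⇒ (c0=-11/16, c1=1, c2=-1)
[Gauss-Seidel] macro 5: S0 reads c1=1 → after 1×micro: 53/32; S1 reads c2=-1 → after 1×micro: 5; S2 reads c0=53/32 → after 2×micro: 5 ⇒ (c0=53/32, c1=5, c2=5)
[Gauss-Seidel] macro 6: S0 reads c1=5 → after 1×micro: 693/64; S1 reads c2=5 → after 1×micro: -1; S2 reads c0=693/64 → after 2×micro: 0 ⇒ (c0=693/64, c1=-1, c2=0)

first divergence at macro-step: 1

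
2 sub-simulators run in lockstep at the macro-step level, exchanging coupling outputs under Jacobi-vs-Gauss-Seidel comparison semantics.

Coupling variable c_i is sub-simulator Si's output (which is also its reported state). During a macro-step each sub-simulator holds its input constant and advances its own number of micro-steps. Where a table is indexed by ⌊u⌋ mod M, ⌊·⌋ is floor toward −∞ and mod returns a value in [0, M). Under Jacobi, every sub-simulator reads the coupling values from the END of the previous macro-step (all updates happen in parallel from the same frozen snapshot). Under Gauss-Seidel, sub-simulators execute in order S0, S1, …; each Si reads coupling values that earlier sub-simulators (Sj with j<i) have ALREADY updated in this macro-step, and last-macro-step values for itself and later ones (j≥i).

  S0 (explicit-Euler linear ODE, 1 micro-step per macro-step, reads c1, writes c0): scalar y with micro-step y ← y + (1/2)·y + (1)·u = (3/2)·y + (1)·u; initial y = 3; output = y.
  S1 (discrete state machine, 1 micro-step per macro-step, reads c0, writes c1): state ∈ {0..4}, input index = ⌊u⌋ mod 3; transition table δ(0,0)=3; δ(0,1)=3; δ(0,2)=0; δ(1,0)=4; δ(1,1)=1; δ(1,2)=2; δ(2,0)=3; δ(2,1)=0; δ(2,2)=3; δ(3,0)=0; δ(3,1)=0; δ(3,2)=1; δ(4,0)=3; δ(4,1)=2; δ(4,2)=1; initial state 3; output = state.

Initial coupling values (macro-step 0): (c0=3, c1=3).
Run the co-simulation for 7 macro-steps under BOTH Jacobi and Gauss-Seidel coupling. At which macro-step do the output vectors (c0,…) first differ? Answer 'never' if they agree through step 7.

[Jacobi] macro 1: S0 reads c1=3 → after 1×micro: 15/2; S1 reads c0=3 → after 1×micro: 0 ⇒ (c0=15/2, c1=0)
[Jacobi] macro 2: S0 reads c1=0 → after 1×micro: 45/4; S1 reads c0=15/2 → after 1×micro: 3 ⇒ (c0=45/4, c1=3)
[Jacobi] macro 3: S0 reads c1=3 → after 1×micro: 159/8; S1 reads c0=45/4 → after 1×micro: 1 ⇒ (c0=159/8, c1=1)
[Jacobi] macro 4: S0 reads c1=1 → after 1×micro: 493/16; S1 reads c0=159/8 → after 1×micro: 1 ⇒ (c0=493/16, c1=1)
[Jacobi] macro 5: S0 reads c1=1 → after 1×micro: 1511/32; S1 reads c0=493/16 → after 1×micro: 4 ⇒ (c0=1511/32, c1=4)
[Jacobi] macro 6: S0 reads c1=4 → after 1×micro: 4789/64; S1 reads c0=1511/32 → after 1×micro: 1 ⇒ (c0=4789/64, c1=1)
[Jacobi] macro 7: S0 reads c1=1 → after 1×micro: 14495/128; S1 reads c0=4789/64 → after 1×micro: 2 ⇒ (c0=14495/128, c1=2)
[Gauss-Seidel] macro 1: S0 reads c1=3 → after 1×micro: 15/2; S1 reads c0=15/2 → after 1×micro: 0 ⇒ (c0=15/2, c1=0)
[Gauss-Seidel] macro 2: S0 reads c1=0 → after 1×micro: 45/4; S1 reads c0=45/4 → after 1×micro: 0 ⇒ (c0=45/4, c1=0)
[Gauss-Seidel] macro 3: S0 reads c1=0 → after 1×micro: 135/8; S1 reads c0=135/8 → after 1×micro: 3 ⇒ (c0=135/8, c1=3)
[Gauss-Seidel] macro 4: S0 reads c1=3 → after 1×micro: 453/16; S1 reads c0=453/16 → after 1×micro: 0 ⇒ (c0=453/16, c1=0)
[Gauss-Seidel] macro 5: S0 reads c1=0 → after 1×micro: 1359/32; S1 reads c0=1359/32 → after 1×micro: 3 ⇒ (c0=1359/32, c1=3)
[Gauss-Seidel] macro 6: S0 reads c1=3 → after 1×micro: 4269/64; S1 reads c0=4269/64 → after 1×micro: 0 ⇒ (c0=4269/64, c1=0)
[Gauss-Seidel] macro 7: S0 reads c1=0 → after 1×micro: 12807/128; S1 reads c0=12807/128 → after 1×micro: 3 ⇒ (c0=12807/128, c1=3)

first divergence at macro-step: 2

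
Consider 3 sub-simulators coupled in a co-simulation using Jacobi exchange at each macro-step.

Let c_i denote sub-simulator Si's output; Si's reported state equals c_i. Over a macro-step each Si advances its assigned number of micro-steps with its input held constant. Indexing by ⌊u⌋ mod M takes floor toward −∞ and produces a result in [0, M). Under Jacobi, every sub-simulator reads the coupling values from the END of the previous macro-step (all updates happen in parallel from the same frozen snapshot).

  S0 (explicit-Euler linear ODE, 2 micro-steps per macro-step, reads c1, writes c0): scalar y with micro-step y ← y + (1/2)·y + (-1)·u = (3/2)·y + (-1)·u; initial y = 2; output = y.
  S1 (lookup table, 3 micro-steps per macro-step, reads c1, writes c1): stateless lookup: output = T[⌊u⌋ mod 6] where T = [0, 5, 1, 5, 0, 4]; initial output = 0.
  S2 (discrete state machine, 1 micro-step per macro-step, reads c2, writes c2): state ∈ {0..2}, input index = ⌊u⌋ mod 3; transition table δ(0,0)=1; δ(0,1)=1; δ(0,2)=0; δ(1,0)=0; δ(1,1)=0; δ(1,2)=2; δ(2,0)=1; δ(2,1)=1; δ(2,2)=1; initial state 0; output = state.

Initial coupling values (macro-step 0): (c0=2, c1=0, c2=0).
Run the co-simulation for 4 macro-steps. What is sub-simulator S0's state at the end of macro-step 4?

S0 state at macro-step 4 = 6561/128

macro 1: S0 reads c1=0 → after 2×micro: 9/2; S1 reads c1=0 → after 3×micro: 0; S2 reads c2=0 → after 1×micro: 1 ⇒ (c0=9/2, c1=0, c2=1)
macro 2: S0 reads c1=0 → after 2×micro: 81/8; S1 reads c1=0 → after 3×micro: 0; S2 reads c2=1 → after 1×micro: 0 ⇒ (c0=81/8, c1=0, c2=0)
macro 3: S0 reads c1=0 → after 2×micro: 729/32; S1 reads c1=0 → after 3×micro: 0; S2 reads c2=0 → after 1×micro: 1 ⇒ (c0=729/32, c1=0, c2=1)
macro 4: S0 reads c1=0 → after 2×micro: 6561/128; S1 reads c1=0 → after 3×micro: 0; S2 reads c2=1 → after 1×micro: 0 ⇒ (c0=6561/128, c1=0, c2=0)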